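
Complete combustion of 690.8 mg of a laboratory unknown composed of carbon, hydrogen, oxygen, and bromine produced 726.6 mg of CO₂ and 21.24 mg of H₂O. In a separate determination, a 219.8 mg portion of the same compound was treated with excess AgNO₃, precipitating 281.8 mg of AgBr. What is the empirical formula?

C7HBr2O3

mol C = 0.7266 g CO₂ ÷ 44.009 g/mol = 0.016510 mol
mol H = 2 × 0.02124 g H₂O ÷ 18.015 g/mol = 0.0023580 mol
From the AgBr data: mol Br per gram of compound = (0.2818 ÷ 187.772) ÷ 0.2198 = 0.0068278 mol/g, so in the 0.6908 g combustion sample mol Br = 0.0047167 mol
mass O = 0.6908 − (0.19830 + 0.0023769 + 0.37688) = 0.11324 g → mol O = 0.11324 ÷ 15.999 = 0.0070778 mol
Divide by the smallest (0.0023580 mol): C 7.002, H 1.000, Br 2.000, O 3.002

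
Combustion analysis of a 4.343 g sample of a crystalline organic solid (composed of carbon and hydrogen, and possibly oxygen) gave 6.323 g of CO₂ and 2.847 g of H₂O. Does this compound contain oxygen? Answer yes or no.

mol C = 6.323 g CO₂ ÷ 44.009 g/mol = 0.14368 mol
mol H = 2 × 2.847 g H₂O ÷ 18.015 g/mol = 0.31607 mol
C and H account for only 2.0443 g of the 4.343 g sample; the remaining 2.2987 g must be oxygen.

yes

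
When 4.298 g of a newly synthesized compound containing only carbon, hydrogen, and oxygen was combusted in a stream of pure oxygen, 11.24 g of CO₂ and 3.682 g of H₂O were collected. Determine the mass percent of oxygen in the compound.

mol C = 11.24 g CO₂ ÷ 44.009 g/mol = 0.25540 mol
mol H = 2 × 3.682 g H₂O ÷ 18.015 g/mol = 0.40877 mol
mass O = 4.298 − (3.0676 + 0.41204) = 0.81832 g → mol O = 0.81832 ÷ 15.999 = 0.051148 mol
mass % O = 0.81832 g ÷ 4.298 g × 100%

19.04%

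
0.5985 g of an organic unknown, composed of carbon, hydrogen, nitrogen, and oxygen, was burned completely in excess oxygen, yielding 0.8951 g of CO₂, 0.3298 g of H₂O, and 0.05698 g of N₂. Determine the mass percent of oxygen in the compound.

mol C = 0.8951 g CO₂ ÷ 44.009 g/mol = 0.020339 mol
mol H = 2 × 0.3298 g H₂O ÷ 18.015 g/mol = 0.036614 mol
mol N = 2 × 0.05698 g N₂ ÷ 28.014 g/mol = 0.0040680 mol
mass O = 0.5985 − (0.24429 + 0.036907 + 0.056980) = 0.26032 g → mol O = 0.26032 ÷ 15.999 = 0.016271 mol
mass % O = 0.26032 g ÷ 0.5985 g × 100%

43.50%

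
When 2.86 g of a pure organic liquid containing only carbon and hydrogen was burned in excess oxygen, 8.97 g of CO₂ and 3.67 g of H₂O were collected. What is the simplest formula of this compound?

mol C = 8.97 g CO₂ ÷ 44.009 g/mol = 0.2038 mol
mol H = 2 × 3.67 g H₂O ÷ 18.015 g/mol = 0.4074 mol
Divide by the smallest (0.2038 mol): C 1.000, H 1.999

CH2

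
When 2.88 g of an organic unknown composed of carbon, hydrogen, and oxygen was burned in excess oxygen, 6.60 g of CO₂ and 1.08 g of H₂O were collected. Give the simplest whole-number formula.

mol C = 6.60 g CO₂ ÷ 44.009 g/mol = 0.1500 mol
mol H = 2 × 1.08 g H₂O ÷ 18.015 g/mol = 0.1199 mol
mass O = 2.88 − (1.801 + 0.1209) = 0.9579 g → mol O = 0.9579 ÷ 15.999 = 0.05987 mol
Divide by the smallest (0.05987 mol): C 2.505, H 2.003, O 1.000
Multiplying each by 2 gives whole numbers: C 5.01, H 4.01, O 2.00

C5H4O2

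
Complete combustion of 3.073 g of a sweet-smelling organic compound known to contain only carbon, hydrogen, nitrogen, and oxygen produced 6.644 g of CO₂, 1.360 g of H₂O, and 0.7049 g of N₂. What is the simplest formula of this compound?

C6H6N2O

mol C = 6.644 g CO₂ ÷ 44.009 g/mol = 0.15097 mol
mol H = 2 × 1.360 g H₂O ÷ 18.015 g/mol = 0.15099 mol
mol N = 2 × 0.7049 g N₂ ÷ 28.014 g/mol = 0.050325 mol
mass O = 3.073 − (1.8133 + 0.15219 + 0.70490) = 0.40262 g → mol O = 0.40262 ÷ 15.999 = 0.025165 mol
Divide by the smallest (0.025165 mol): C 5.999, H 6.000, N 2.000, O 1.000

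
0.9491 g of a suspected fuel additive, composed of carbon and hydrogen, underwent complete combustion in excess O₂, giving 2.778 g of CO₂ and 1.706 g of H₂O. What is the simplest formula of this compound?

mol C = 2.778 g CO₂ ÷ 44.009 g/mol = 0.063123 mol
mol H = 2 × 1.706 g H₂O ÷ 18.015 g/mol = 0.18940 mol
Divide by the smallest (0.063123 mol): C 1.000, H 3.000

CH3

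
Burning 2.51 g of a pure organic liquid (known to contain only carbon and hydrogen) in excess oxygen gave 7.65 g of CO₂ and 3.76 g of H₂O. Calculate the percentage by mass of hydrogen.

mol C = 7.65 g CO₂ ÷ 44.009 g/mol = 0.1738 mol
mol H = 2 × 3.76 g H₂O ÷ 18.015 g/mol = 0.4174 mol
mass % H = 0.4208 g ÷ 2.51 g × 100%

16.8%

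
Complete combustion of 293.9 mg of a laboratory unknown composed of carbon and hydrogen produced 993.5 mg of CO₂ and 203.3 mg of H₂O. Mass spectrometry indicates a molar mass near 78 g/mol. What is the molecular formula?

mol C = 0.9935 g CO₂ ÷ 44.009 g/mol = 0.022575 mol
mol H = 2 × 0.2033 g H₂O ÷ 18.015 g/mol = 0.022570 mol
Divide by the smallest (0.022570 mol): C 1.000, H 1.000
Empirical formula: CH
Empirical-formula mass = 13.02 g/mol; 78 ÷ 13.02 ≈ 6, so the molecular formula is C6H6.

C6H6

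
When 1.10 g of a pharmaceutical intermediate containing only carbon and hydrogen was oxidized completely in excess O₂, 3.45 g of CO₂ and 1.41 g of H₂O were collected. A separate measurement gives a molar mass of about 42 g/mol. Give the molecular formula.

mol C = 3.45 g CO₂ ÷ 44.009 g/mol = 0.07839 mol
mol H = 2 × 1.41 g H₂O ÷ 18.015 g/mol = 0.1565 mol
Divide by the smallest (0.07839 mol): C 1.000, H 1.997
Empirical formula: CH2
Empirical-formula mass = 14.03 g/mol; 42 ÷ 14.03 ≈ 3, so the molecular formula is C3H6.

C3H6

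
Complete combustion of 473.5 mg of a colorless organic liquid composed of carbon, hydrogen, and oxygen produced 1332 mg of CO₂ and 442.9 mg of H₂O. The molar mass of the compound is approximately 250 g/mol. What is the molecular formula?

C16H26O2

mol C = 1.332 g CO₂ ÷ 44.009 g/mol = 0.030267 mol
mol H = 2 × 0.4429 g H₂O ÷ 18.015 g/mol = 0.049170 mol
mass O = 0.4735 − (0.36353 + 0.049563) = 0.060405 g → mol O = 0.060405 ÷ 15.999 = 0.0037756 mol
Divide by the smallest (0.0037756 mol): C 8.016, H 13.023, O 1.000
Empirical formula: C8H13O
Empirical-formula mass = 125.19 g/mol; 250 ÷ 125.19 ≈ 2, so the molecular formula is C16H26O2.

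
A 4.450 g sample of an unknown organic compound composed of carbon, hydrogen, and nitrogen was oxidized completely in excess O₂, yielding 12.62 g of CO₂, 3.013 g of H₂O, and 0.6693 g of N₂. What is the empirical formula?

C6H7N

mol C = 12.62 g CO₂ ÷ 44.009 g/mol = 0.28676 mol
mol H = 2 × 3.013 g H₂O ÷ 18.015 g/mol = 0.33450 mol
mol N = 2 × 0.6693 g N₂ ÷ 28.014 g/mol = 0.047783 mol
Divide by the smallest (0.047783 mol): C 6.001, H 7.000, N 1.000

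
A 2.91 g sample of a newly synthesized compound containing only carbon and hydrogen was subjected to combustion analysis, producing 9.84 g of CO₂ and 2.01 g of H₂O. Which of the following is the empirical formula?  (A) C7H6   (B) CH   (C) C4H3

(B) CH

mol C = 9.84 g CO₂ ÷ 44.009 g/mol = 0.2236 mol
mol H = 2 × 2.01 g H₂O ÷ 18.015 g/mol = 0.2231 mol
Divide by the smallest (0.2231 mol): C 1.002, H 1.000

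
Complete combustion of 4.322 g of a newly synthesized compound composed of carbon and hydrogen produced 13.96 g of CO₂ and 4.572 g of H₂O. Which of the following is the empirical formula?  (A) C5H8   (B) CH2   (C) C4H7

mol C = 13.96 g CO₂ ÷ 44.009 g/mol = 0.31721 mol
mol H = 2 × 4.572 g H₂O ÷ 18.015 g/mol = 0.50758 mol
Divide by the smallest (0.31721 mol): C 1.000, H 1.600
Multiplying each by 5 gives whole numbers: C 5.00, H 8.00

(A) C5H8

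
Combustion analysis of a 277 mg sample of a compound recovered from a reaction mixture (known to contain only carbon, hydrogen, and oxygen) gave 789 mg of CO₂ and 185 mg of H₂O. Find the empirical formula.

mol C = 0.789 g CO₂ ÷ 44.009 g/mol = 0.01793 mol
mol H = 2 × 0.185 g H₂O ÷ 18.015 g/mol = 0.02054 mol
mass O = 0.277 − (0.2153 + 0.02070) = 0.04096 g → mol O = 0.04096 ÷ 15.999 = 0.002560 mol
Divide by the smallest (0.002560 mol): C 7.002, H 8.022, O 1.000

C7H8O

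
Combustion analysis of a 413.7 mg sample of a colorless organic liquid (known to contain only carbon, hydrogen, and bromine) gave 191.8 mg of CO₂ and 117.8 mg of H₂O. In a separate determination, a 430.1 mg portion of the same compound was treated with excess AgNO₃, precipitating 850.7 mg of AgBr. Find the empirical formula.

CH3Br

mol C = 0.1918 g CO₂ ÷ 44.009 g/mol = 0.0043582 mol
mol H = 2 × 0.1178 g H₂O ÷ 18.015 g/mol = 0.013078 mol
From the AgBr data: mol Br per gram of compound = (0.8507 ÷ 187.772) ÷ 0.4301 = 0.010534 mol/g, so in the 0.4137 g combustion sample mol Br = 0.0043577 mol
Divide by the smallest (0.0043577 mol): C 1.000, H 3.001, Br 1.000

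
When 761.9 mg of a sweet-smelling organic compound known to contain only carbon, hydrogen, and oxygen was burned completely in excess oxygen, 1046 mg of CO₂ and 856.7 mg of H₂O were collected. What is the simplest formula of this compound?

CH4O

mol C = 1.046 g CO₂ ÷ 44.009 g/mol = 0.023768 mol
mol H = 2 × 0.8567 g H₂O ÷ 18.015 g/mol = 0.095110 mol
mass O = 0.7619 − (0.28548 + 0.095871) = 0.38055 g → mol O = 0.38055 ÷ 15.999 = 0.023786 mol
Divide by the smallest (0.023768 mol): C 1.000, H 4.002, O 1.001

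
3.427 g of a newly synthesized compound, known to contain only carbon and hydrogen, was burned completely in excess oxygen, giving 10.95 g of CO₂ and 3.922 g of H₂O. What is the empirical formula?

mol C = 10.95 g CO₂ ÷ 44.009 g/mol = 0.24881 mol
mol H = 2 × 3.922 g H₂O ÷ 18.015 g/mol = 0.43541 mol
Divide by the smallest (0.24881 mol): C 1.000, H 1.750
Multiplying each by 4 gives whole numbers: C 4.00, H 7.00

C4H7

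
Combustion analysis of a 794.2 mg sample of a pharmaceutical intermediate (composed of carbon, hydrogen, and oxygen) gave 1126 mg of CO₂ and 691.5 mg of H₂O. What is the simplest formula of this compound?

CH3O

mol C = 1.126 g CO₂ ÷ 44.009 g/mol = 0.025586 mol
mol H = 2 × 0.6915 g H₂O ÷ 18.015 g/mol = 0.076769 mol
mass O = 0.7942 − (0.30731 + 0.077384) = 0.40951 g → mol O = 0.40951 ÷ 15.999 = 0.025596 mol
Divide by the smallest (0.025586 mol): C 1.000, H 3.000, O 1.000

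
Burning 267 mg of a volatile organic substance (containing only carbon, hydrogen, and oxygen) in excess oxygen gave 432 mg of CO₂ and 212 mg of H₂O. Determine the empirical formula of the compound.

C5H12O4

mol C = 0.432 g CO₂ ÷ 44.009 g/mol = 0.009816 mol
mol H = 2 × 0.212 g H₂O ÷ 18.015 g/mol = 0.02354 mol
mass O = 0.267 − (0.1179 + 0.02372) = 0.1254 g → mol O = 0.1254 ÷ 15.999 = 0.007836 mol
Divide by the smallest (0.007836 mol): C 1.253, H 3.003, O 1.000
Multiplying each by 4 gives whole numbers: C 5.01, H 12.01, O 4.00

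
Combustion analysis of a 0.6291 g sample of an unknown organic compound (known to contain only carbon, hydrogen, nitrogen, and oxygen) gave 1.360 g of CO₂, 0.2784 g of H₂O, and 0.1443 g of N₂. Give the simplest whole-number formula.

C6H6N2O

mol C = 1.360 g CO₂ ÷ 44.009 g/mol = 0.030903 mol
mol H = 2 × 0.2784 g H₂O ÷ 18.015 g/mol = 0.030908 mol
mol N = 2 × 0.1443 g N₂ ÷ 28.014 g/mol = 0.010302 mol
mass O = 0.6291 − (0.37117 + 0.031155 + 0.14430) = 0.082472 g → mol O = 0.082472 ÷ 15.999 = 0.0051548 mol
Divide by the smallest (0.0051548 mol): C 5.995, H 5.996, N 1.999, O 1.000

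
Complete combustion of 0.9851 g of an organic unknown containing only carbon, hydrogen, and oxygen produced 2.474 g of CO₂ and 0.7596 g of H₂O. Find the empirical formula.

mol C = 2.474 g CO₂ ÷ 44.009 g/mol = 0.056216 mol
mol H = 2 × 0.7596 g H₂O ÷ 18.015 g/mol = 0.084330 mol
mass O = 0.9851 − (0.67521 + 0.085004) = 0.22489 g → mol O = 0.22489 ÷ 15.999 = 0.014056 mol
Divide by the smallest (0.014056 mol): C 3.999, H 5.999, O 1.000

C4H6O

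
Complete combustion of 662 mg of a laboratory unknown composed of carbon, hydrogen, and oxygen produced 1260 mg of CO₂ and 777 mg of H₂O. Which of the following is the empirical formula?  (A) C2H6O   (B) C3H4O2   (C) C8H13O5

(A) C2H6O

mol C = 1.26 g CO₂ ÷ 44.009 g/mol = 0.02863 mol
mol H = 2 × 0.777 g H₂O ÷ 18.015 g/mol = 0.08626 mol
mass O = 0.662 − (0.3439 + 0.08695) = 0.2312 g → mol O = 0.2312 ÷ 15.999 = 0.01445 mol
Divide by the smallest (0.01445 mol): C 1.982, H 5.970, O 1.000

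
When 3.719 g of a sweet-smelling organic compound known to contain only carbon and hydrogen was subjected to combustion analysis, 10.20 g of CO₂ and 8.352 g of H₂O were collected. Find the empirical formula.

mol C = 10.20 g CO₂ ÷ 44.009 g/mol = 0.23177 mol
mol H = 2 × 8.352 g H₂O ÷ 18.015 g/mol = 0.92723 mol
Divide by the smallest (0.23177 mol): C 1.000, H 4.001

CH4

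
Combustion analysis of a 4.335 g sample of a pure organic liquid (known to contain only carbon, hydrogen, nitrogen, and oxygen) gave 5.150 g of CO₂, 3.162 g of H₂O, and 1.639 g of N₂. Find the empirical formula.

C2H6N2O

mol C = 5.150 g CO₂ ÷ 44.009 g/mol = 0.11702 mol
mol H = 2 × 3.162 g H₂O ÷ 18.015 g/mol = 0.35104 mol
mol N = 2 × 1.639 g N₂ ÷ 28.014 g/mol = 0.11701 mol
mass O = 4.335 − (1.4055 + 0.35385 + 1.6390) = 0.93661 g → mol O = 0.93661 ÷ 15.999 = 0.058541 mol
Divide by the smallest (0.058541 mol): C 1.999, H 5.996, N 1.999, O 1.000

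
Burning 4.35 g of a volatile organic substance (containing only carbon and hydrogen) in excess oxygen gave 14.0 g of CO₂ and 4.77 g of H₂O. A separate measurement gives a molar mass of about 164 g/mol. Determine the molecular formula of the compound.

mol C = 14.0 g CO₂ ÷ 44.009 g/mol = 0.3181 mol
mol H = 2 × 4.77 g H₂O ÷ 18.015 g/mol = 0.5296 mol
Divide by the smallest (0.3181 mol): C 1.000, H 1.665
Multiplying each by 3 gives whole numbers: C 3.00, H 4.99
Empirical formula: C3H5
Empirical-formula mass = 41.07 g/mol; 164 ÷ 41.07 ≈ 4, so the molecular formula is C12H20.

C12H20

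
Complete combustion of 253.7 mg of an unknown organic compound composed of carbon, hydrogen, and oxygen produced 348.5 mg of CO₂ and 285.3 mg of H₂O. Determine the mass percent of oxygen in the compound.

49.93%

mol C = 0.3485 g CO₂ ÷ 44.009 g/mol = 0.0079188 mol
mol H = 2 × 0.2853 g H₂O ÷ 18.015 g/mol = 0.031674 mol
mass O = 0.2537 − (0.095113 + 0.031927) = 0.12666 g → mol O = 0.12666 ÷ 15.999 = 0.0079167 mol
mass % O = 0.12666 g ÷ 0.2537 g × 100%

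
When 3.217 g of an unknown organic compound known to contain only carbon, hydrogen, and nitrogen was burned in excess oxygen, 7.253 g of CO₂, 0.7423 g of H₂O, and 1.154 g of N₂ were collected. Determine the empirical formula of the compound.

C2HN

mol C = 7.253 g CO₂ ÷ 44.009 g/mol = 0.16481 mol
mol H = 2 × 0.7423 g H₂O ÷ 18.015 g/mol = 0.082409 mol
mol N = 2 × 1.154 g N₂ ÷ 28.014 g/mol = 0.082387 mol
Divide by the smallest (0.082387 mol): C 2.000, H 1.000, N 1.000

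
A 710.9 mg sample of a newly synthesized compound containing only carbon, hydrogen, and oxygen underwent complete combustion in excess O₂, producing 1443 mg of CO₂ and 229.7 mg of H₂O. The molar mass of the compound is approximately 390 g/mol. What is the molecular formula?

C18H14O10

mol C = 1.443 g CO₂ ÷ 44.009 g/mol = 0.032789 mol
mol H = 2 × 0.2297 g H₂O ÷ 18.015 g/mol = 0.025501 mol
mass O = 0.7109 − (0.39383 + 0.025705) = 0.29137 g → mol O = 0.29137 ÷ 15.999 = 0.018212 mol
Divide by the smallest (0.018212 mol): C 1.800, H 1.400, O 1.000
Multiplying each by 5 gives whole numbers: C 9.00, H 7.00, O 5.00
Empirical formula: C9H7O5
Empirical-formula mass = 195.15 g/mol; 390 ÷ 195.15 ≈ 2, so the molecular formula is C18H14O10.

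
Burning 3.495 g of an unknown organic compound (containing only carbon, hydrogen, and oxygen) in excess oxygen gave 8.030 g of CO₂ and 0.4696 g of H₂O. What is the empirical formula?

mol C = 8.030 g CO₂ ÷ 44.009 g/mol = 0.18246 mol
mol H = 2 × 0.4696 g H₂O ÷ 18.015 g/mol = 0.052134 mol
mass O = 3.495 − (2.1916 + 0.052551) = 1.2509 g → mol O = 1.2509 ÷ 15.999 = 0.078185 mol
Divide by the smallest (0.052134 mol): C 3.500, H 1.000, O 1.500
Multiplying each by 2 gives whole numbers: C 7.00, H 2.00, O 3.00

C7H2O3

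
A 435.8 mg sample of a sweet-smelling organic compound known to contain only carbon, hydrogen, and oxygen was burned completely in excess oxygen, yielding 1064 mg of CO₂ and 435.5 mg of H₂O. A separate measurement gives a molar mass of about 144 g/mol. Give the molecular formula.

C8H16O2

mol C = 1.064 g CO₂ ÷ 44.009 g/mol = 0.024177 mol
mol H = 2 × 0.4355 g H₂O ÷ 18.015 g/mol = 0.048349 mol
mass O = 0.4358 − (0.29039 + 0.048735) = 0.096676 g → mol O = 0.096676 ÷ 15.999 = 0.0060426 mol
Divide by the smallest (0.0060426 mol): C 4.001, H 8.001, O 1.000
Empirical formula: C4H8O
Empirical-formula mass = 72.11 g/mol; 144 ÷ 72.11 ≈ 2, so the molecular formula is C8H16O2.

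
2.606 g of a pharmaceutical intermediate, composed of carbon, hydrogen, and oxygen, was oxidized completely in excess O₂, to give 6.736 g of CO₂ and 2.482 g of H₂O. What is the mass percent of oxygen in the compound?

18.80%

mol C = 6.736 g CO₂ ÷ 44.009 g/mol = 0.15306 mol
mol H = 2 × 2.482 g H₂O ÷ 18.015 g/mol = 0.27555 mol
mass O = 2.606 − (1.8384 + 0.27775) = 0.48985 g → mol O = 0.48985 ÷ 15.999 = 0.030617 mol
mass % O = 0.48985 g ÷ 2.606 g × 100%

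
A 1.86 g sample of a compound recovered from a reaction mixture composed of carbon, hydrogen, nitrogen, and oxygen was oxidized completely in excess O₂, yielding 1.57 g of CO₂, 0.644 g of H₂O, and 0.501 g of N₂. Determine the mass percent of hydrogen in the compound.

3.9%

mol C = 1.57 g CO₂ ÷ 44.009 g/mol = 0.03567 mol
mol H = 2 × 0.644 g H₂O ÷ 18.015 g/mol = 0.07150 mol
mol N = 2 × 0.501 g N₂ ÷ 28.014 g/mol = 0.03577 mol
mass O = 1.86 − (0.4285 + 0.07207 + 0.5010) = 0.8584 g → mol O = 0.8584 ÷ 15.999 = 0.05366 mol
mass % H = 0.07207 g ÷ 1.86 g × 100%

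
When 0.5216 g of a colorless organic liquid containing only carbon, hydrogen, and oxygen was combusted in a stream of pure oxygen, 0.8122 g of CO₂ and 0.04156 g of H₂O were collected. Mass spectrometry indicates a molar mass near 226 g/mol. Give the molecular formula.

mol C = 0.8122 g CO₂ ÷ 44.009 g/mol = 0.018455 mol
mol H = 2 × 0.04156 g H₂O ÷ 18.015 g/mol = 0.0046139 mol
mass O = 0.5216 − (0.22167 + 0.0046508) = 0.29528 g → mol O = 0.29528 ÷ 15.999 = 0.018456 mol
Divide by the smallest (0.0046139 mol): C 4.000, H 1.000, O 4.000
Empirical formula: C4HO4
Empirical-formula mass = 113.05 g/mol; 226 ÷ 113.05 ≈ 2, so the molecular formula is C8H2O8.

C8H2O8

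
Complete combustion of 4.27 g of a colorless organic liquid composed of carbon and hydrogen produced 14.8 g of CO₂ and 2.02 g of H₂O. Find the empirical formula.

mol C = 14.8 g CO₂ ÷ 44.009 g/mol = 0.3363 mol
mol H = 2 × 2.02 g H₂O ÷ 18.015 g/mol = 0.2243 mol
Divide by the smallest (0.2243 mol): C 1.500, H 1.000
Multiplying each by 2 gives whole numbers: C 3.00, H 2.00

C3H2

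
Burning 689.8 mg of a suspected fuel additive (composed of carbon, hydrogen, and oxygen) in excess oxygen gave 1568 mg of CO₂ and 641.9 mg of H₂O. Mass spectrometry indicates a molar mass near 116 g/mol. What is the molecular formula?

C6H12O2

mol C = 1.568 g CO₂ ÷ 44.009 g/mol = 0.035629 mol
mol H = 2 × 0.6419 g H₂O ÷ 18.015 g/mol = 0.071263 mol
mass O = 0.6898 − (0.42794 + 0.071833) = 0.19003 g → mol O = 0.19003 ÷ 15.999 = 0.011877 mol
Divide by the smallest (0.011877 mol): C 3.000, H 6.000, O 1.000
Empirical formula: C3H6O
Empirical-formula mass = 58.08 g/mol; 116 ÷ 58.08 ≈ 2, so the molecular formula is C6H12O2.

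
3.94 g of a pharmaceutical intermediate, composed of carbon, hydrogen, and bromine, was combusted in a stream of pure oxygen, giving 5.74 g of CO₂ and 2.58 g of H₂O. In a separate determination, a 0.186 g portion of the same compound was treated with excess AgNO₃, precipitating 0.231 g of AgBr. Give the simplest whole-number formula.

C5H11Br

mol C = 5.74 g CO₂ ÷ 44.009 g/mol = 0.1304 mol
mol H = 2 × 2.58 g H₂O ÷ 18.015 g/mol = 0.2864 mol
From the AgBr data: mol Br per gram of compound = (0.231 ÷ 187.772) ÷ 0.186 = 0.006614 mol/g, so in the 3.94 g combustion sample mol Br = 0.02606 mol
Divide by the smallest (0.02606 mol): C 5.005, H 10.991, Br 1.000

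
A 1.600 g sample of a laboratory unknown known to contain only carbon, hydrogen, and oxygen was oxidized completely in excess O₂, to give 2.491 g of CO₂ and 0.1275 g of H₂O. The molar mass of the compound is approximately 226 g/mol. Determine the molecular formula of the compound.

mol C = 2.491 g CO₂ ÷ 44.009 g/mol = 0.056602 mol
mol H = 2 × 0.1275 g H₂O ÷ 18.015 g/mol = 0.014155 mol
mass O = 1.600 − (0.67985 + 0.014268) = 0.90588 g → mol O = 0.90588 ÷ 15.999 = 0.056621 mol
Divide by the smallest (0.014155 mol): C 3.999, H 1.000, O 4.000
Empirical formula: C4HO4
Empirical-formula mass = 113.05 g/mol; 226 ÷ 113.05 ≈ 2, so the molecular formula is C8H2O8.

C8H2O8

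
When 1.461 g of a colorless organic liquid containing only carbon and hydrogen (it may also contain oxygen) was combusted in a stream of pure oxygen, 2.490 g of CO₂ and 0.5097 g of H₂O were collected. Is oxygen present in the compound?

yes

mol C = 2.490 g CO₂ ÷ 44.009 g/mol = 0.056579 mol
mol H = 2 × 0.5097 g H₂O ÷ 18.015 g/mol = 0.056586 mol
C and H account for only 0.73661 g of the 1.461 g sample; the remaining 0.72439 g must be oxygen.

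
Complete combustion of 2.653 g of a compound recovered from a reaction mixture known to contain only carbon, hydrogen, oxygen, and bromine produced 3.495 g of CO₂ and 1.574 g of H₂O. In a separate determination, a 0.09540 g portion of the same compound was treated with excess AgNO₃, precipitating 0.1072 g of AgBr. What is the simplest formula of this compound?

C5H11BrO

mol C = 3.495 g CO₂ ÷ 44.009 g/mol = 0.079416 mol
mol H = 2 × 1.574 g H₂O ÷ 18.015 g/mol = 0.17474 mol
From the AgBr data: mol Br per gram of compound = (0.1072 ÷ 187.772) ÷ 0.09540 = 0.0059843 mol/g, so in the 2.653 g combustion sample mol Br = 0.015876 mol
mass O = 2.653 − (0.95386 + 0.17614 + 1.2686) = 0.25441 g → mol O = 0.25441 ÷ 15.999 = 0.015902 mol
Divide by the smallest (0.015876 mol): C 5.002, H 11.006, Br 1.000, O 1.002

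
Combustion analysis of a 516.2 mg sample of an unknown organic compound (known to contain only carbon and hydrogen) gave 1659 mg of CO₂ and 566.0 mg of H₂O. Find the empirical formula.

C3H5

mol C = 1.659 g CO₂ ÷ 44.009 g/mol = 0.037697 mol
mol H = 2 × 0.5660 g H₂O ÷ 18.015 g/mol = 0.062837 mol
Divide by the smallest (0.037697 mol): C 1.000, H 1.667
Multiplying each by 3 gives whole numbers: C 3.00, H 5.00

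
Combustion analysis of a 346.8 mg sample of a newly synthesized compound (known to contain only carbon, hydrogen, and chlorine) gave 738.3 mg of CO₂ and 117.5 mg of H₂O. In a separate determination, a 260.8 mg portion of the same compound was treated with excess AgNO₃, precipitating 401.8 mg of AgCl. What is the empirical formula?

mol C = 0.7383 g CO₂ ÷ 44.009 g/mol = 0.016776 mol
mol H = 2 × 0.1175 g H₂O ÷ 18.015 g/mol = 0.013045 mol
From the AgCl data: mol Cl per gram of compound = (0.4018 ÷ 143.318) ÷ 0.2608 = 0.010750 mol/g, so in the 0.3468 g combustion sample mol Cl = 0.0037280 mol
Divide by the smallest (0.0037280 mol): C 4.500, H 3.499, Cl 1.000
Multiplying each by 2 gives whole numbers: C 9.00, H 7.00, Cl 2.00

C9H7Cl2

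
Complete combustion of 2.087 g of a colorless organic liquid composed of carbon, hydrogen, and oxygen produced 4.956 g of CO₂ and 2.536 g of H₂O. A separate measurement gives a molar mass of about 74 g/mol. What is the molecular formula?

mol C = 4.956 g CO₂ ÷ 44.009 g/mol = 0.11261 mol
mol H = 2 × 2.536 g H₂O ÷ 18.015 g/mol = 0.28154 mol
mass O = 2.087 − (1.3526 + 0.28380) = 0.45061 g → mol O = 0.45061 ÷ 15.999 = 0.028165 mol
Divide by the smallest (0.028165 mol): C 3.998, H 9.996, O 1.000
Empirical formula: C4H10O
Empirical-formula mass = 74.12 g/mol; 74 ÷ 74.12 ≈ 1, so the molecular formula is C4H10O.

C4H10O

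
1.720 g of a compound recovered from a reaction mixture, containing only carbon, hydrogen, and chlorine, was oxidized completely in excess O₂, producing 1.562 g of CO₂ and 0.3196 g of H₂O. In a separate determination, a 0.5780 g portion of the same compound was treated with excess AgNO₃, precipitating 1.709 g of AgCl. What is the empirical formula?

mol C = 1.562 g CO₂ ÷ 44.009 g/mol = 0.035493 mol
mol H = 2 × 0.3196 g H₂O ÷ 18.015 g/mol = 0.035482 mol
From the AgCl data: mol Cl per gram of compound = (1.709 ÷ 143.318) ÷ 0.5780 = 0.020631 mol/g, so in the 1.720 g combustion sample mol Cl = 0.035485 mol
Divide by the smallest (0.035482 mol): C 1.000, H 1.000, Cl 1.000

CHCl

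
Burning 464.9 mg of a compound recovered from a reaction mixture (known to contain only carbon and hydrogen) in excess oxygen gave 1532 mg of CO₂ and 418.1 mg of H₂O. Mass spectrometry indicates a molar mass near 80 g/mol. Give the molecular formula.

mol C = 1.532 g CO₂ ÷ 44.009 g/mol = 0.034811 mol
mol H = 2 × 0.4181 g H₂O ÷ 18.015 g/mol = 0.046417 mol
Divide by the smallest (0.034811 mol): C 1.000, H 1.333
Multiplying each by 3 gives whole numbers: C 3.00, H 4.00
Empirical formula: C3H4
Empirical-formula mass = 40.06 g/mol; 80 ÷ 40.06 ≈ 2, so the molecular formula is C6H8.

C6H8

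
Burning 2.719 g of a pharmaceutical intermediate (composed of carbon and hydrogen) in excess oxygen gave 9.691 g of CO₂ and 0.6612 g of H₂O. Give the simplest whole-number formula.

C3H

mol C = 9.691 g CO₂ ÷ 44.009 g/mol = 0.22020 mol
mol H = 2 × 0.6612 g H₂O ÷ 18.015 g/mol = 0.073405 mol
Divide by the smallest (0.073405 mol): C 3.000, H 1.000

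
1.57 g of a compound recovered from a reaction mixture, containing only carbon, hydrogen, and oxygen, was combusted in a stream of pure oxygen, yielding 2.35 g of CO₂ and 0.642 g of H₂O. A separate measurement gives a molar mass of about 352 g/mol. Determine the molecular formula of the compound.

mol C = 2.35 g CO₂ ÷ 44.009 g/mol = 0.05340 mol
mol H = 2 × 0.642 g H₂O ÷ 18.015 g/mol = 0.07127 mol
mass O = 1.57 − (0.6414 + 0.07184) = 0.8568 g → mol O = 0.8568 ÷ 15.999 = 0.05355 mol
Divide by the smallest (0.05340 mol): C 1.000, H 1.335, O 1.003
Multiplying each by 3 gives whole numbers: C 3.00, H 4.00, O 3.01
Empirical formula: C3H4O3
Empirical-formula mass = 88.06 g/mol; 352 ÷ 88.06 ≈ 4, so the molecular formula is C12H16O12.

C12H16O12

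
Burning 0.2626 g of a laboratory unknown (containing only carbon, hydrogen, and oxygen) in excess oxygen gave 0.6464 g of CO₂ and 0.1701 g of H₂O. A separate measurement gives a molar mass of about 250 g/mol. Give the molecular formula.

C14H18O4

mol C = 0.6464 g CO₂ ÷ 44.009 g/mol = 0.014688 mol
mol H = 2 × 0.1701 g H₂O ÷ 18.015 g/mol = 0.018884 mol
mass O = 0.2626 − (0.17642 + 0.019035) = 0.067148 g → mol O = 0.067148 ÷ 15.999 = 0.0041970 mol
Divide by the smallest (0.0041970 mol): C 3.500, H 4.499, O 1.000
Multiplying each by 2 gives whole numbers: C 7.00, H 9.00, O 2.00
Empirical formula: C7H9O2
Empirical-formula mass = 125.15 g/mol; 250 ÷ 125.15 ≈ 2, so the molecular formula is C14H18O4.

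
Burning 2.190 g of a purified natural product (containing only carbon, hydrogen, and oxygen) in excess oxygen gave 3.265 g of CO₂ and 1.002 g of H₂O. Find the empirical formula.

mol C = 3.265 g CO₂ ÷ 44.009 g/mol = 0.074189 mol
mol H = 2 × 1.002 g H₂O ÷ 18.015 g/mol = 0.11124 mol
mass O = 2.190 − (0.89109 + 0.11213) = 1.1868 g → mol O = 1.1868 ÷ 15.999 = 0.074178 mol
Divide by the smallest (0.074178 mol): C 1.000, H 1.500, O 1.000
Multiplying each by 2 gives whole numbers: C 2.00, H 3.00, O 2.00

C2H3O2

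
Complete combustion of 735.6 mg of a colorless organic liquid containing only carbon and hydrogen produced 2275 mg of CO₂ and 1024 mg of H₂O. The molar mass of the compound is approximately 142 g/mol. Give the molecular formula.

C10H22

mol C = 2.275 g CO₂ ÷ 44.009 g/mol = 0.051694 mol
mol H = 2 × 1.024 g H₂O ÷ 18.015 g/mol = 0.11368 mol
Divide by the smallest (0.051694 mol): C 1.000, H 2.199
Multiplying each by 5 gives whole numbers: C 5.00, H 11.00
Empirical formula: C5H11
Empirical-formula mass = 71.14 g/mol; 142 ÷ 71.14 ≈ 2, so the molecular formula is C10H22.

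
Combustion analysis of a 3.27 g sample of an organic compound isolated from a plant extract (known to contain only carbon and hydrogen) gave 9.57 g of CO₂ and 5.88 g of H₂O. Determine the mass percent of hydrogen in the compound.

20.1%

mol C = 9.57 g CO₂ ÷ 44.009 g/mol = 0.2175 mol
mol H = 2 × 5.88 g H₂O ÷ 18.015 g/mol = 0.6528 mol
mass % H = 0.6580 g ÷ 3.27 g × 100%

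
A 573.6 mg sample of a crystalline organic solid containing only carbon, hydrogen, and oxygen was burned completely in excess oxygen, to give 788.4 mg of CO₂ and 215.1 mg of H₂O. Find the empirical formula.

C6H8O7

mol C = 0.7884 g CO₂ ÷ 44.009 g/mol = 0.017915 mol
mol H = 2 × 0.2151 g H₂O ÷ 18.015 g/mol = 0.023880 mol
mass O = 0.5736 − (0.21517 + 0.024071) = 0.33436 g → mol O = 0.33436 ÷ 15.999 = 0.020899 mol
Divide by the smallest (0.017915 mol): C 1.000, H 1.333, O 1.167
Multiplying each by 6 gives whole numbers: C 6.00, H 8.00, O 7.00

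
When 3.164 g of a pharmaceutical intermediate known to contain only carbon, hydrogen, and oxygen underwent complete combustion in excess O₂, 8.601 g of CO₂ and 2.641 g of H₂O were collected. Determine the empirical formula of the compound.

C6H9O

mol C = 8.601 g CO₂ ÷ 44.009 g/mol = 0.19544 mol
mol H = 2 × 2.641 g H₂O ÷ 18.015 g/mol = 0.29320 mol
mass O = 3.164 − (2.3474 + 0.29555) = 0.52106 g → mol O = 0.52106 ÷ 15.999 = 0.032568 mol
Divide by the smallest (0.032568 mol): C 6.001, H 9.003, O 1.000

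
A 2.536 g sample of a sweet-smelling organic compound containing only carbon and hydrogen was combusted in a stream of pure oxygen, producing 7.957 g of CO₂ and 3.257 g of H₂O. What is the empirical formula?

mol C = 7.957 g CO₂ ÷ 44.009 g/mol = 0.18080 mol
mol H = 2 × 3.257 g H₂O ÷ 18.015 g/mol = 0.36159 mol
Divide by the smallest (0.18080 mol): C 1.000, H 2.000

CH2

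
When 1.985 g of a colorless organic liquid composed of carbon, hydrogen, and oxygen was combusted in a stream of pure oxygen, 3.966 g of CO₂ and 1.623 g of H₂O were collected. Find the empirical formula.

C2H4O

mol C = 3.966 g CO₂ ÷ 44.009 g/mol = 0.090118 mol
mol H = 2 × 1.623 g H₂O ÷ 18.015 g/mol = 0.18018 mol
mass O = 1.985 − (1.0824 + 0.18162) = 0.72097 g → mol O = 0.72097 ÷ 15.999 = 0.045063 mol
Divide by the smallest (0.045063 mol): C 2.000, H 3.998, O 1.000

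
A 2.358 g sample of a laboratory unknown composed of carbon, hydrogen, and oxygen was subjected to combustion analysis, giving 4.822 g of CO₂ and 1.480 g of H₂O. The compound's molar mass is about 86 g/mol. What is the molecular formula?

mol C = 4.822 g CO₂ ÷ 44.009 g/mol = 0.10957 mol
mol H = 2 × 1.480 g H₂O ÷ 18.015 g/mol = 0.16431 mol
mass O = 2.358 − (1.3160 + 0.16562) = 0.87635 g → mol O = 0.87635 ÷ 15.999 = 0.054775 mol
Divide by the smallest (0.054775 mol): C 2.000, H 3.000, O 1.000
Empirical formula: C2H3O
Empirical-formula mass = 43.05 g/mol; 86 ÷ 43.05 ≈ 2, so the molecular formula is C4H6O2.

C4H6O2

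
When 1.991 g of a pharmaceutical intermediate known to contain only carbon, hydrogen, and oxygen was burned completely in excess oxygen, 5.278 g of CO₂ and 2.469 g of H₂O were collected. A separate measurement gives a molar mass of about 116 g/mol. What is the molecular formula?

C7H16O

mol C = 5.278 g CO₂ ÷ 44.009 g/mol = 0.11993 mol
mol H = 2 × 2.469 g H₂O ÷ 18.015 g/mol = 0.27410 mol
mass O = 1.991 − (1.4405 + 0.27630) = 0.27422 g → mol O = 0.27422 ÷ 15.999 = 0.017140 mol
Divide by the smallest (0.017140 mol): C 6.997, H 15.992, O 1.000
Empirical formula: C7H16O
Empirical-formula mass = 116.20 g/mol; 116 ÷ 116.20 ≈ 1, so the molecular formula is C7H16O.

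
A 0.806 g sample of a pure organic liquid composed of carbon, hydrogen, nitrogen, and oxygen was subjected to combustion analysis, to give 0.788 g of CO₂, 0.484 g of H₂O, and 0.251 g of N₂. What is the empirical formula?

CH3NO

mol C = 0.788 g CO₂ ÷ 44.009 g/mol = 0.01791 mol
mol H = 2 × 0.484 g H₂O ÷ 18.015 g/mol = 0.05373 mol
mol N = 2 × 0.251 g N₂ ÷ 28.014 g/mol = 0.01792 mol
mass O = 0.806 − (0.2151 + 0.05416 + 0.2510) = 0.2858 g → mol O = 0.2858 ÷ 15.999 = 0.01786 mol
Divide by the smallest (0.01786 mol): C 1.002, H 3.008, N 1.003, O 1.000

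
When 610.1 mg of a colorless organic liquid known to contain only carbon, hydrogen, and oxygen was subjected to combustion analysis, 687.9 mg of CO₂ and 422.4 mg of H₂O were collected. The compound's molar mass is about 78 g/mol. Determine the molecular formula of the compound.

C2H6O3

mol C = 0.6879 g CO₂ ÷ 44.009 g/mol = 0.015631 mol
mol H = 2 × 0.4224 g H₂O ÷ 18.015 g/mol = 0.046894 mol
mass O = 0.6101 − (0.18774 + 0.047269) = 0.37509 g → mol O = 0.37509 ÷ 15.999 = 0.023444 mol
Divide by the smallest (0.015631 mol): C 1.000, H 3.000, O 1.500
Multiplying each by 2 gives whole numbers: C 2.00, H 6.00, O 3.00
Empirical formula: C2H6O3
Empirical-formula mass = 78.07 g/mol; 78 ÷ 78.07 ≈ 1, so the molecular formula is C2H6O3.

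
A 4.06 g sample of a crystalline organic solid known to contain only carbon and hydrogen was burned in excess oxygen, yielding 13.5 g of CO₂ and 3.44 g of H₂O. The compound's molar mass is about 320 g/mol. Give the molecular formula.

mol C = 13.5 g CO₂ ÷ 44.009 g/mol = 0.3068 mol
mol H = 2 × 3.44 g H₂O ÷ 18.015 g/mol = 0.3819 mol
Divide by the smallest (0.3068 mol): C 1.000, H 1.245
Multiplying each by 4 gives whole numbers: C 4.00, H 4.98
Empirical formula: C4H5
Empirical-formula mass = 53.08 g/mol; 320 ÷ 53.08 ≈ 6, so the molecular formula is C24H30.

C24H30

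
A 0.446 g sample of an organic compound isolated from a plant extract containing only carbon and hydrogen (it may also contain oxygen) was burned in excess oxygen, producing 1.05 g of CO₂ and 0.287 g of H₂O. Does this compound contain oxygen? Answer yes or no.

yes

mol C = 1.05 g CO₂ ÷ 44.009 g/mol = 0.02386 mol
mol H = 2 × 0.287 g H₂O ÷ 18.015 g/mol = 0.03186 mol
C and H account for only 0.3187 g of the 0.446 g sample; the remaining 0.1273 g must be oxygen.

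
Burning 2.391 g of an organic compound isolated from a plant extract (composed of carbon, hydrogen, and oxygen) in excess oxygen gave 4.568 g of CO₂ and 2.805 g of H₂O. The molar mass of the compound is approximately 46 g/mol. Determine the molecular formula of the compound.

C2H6O

mol C = 4.568 g CO₂ ÷ 44.009 g/mol = 0.10380 mol
mol H = 2 × 2.805 g H₂O ÷ 18.015 g/mol = 0.31141 mol
mass O = 2.391 − (1.2467 + 0.31390) = 0.83040 g → mol O = 0.83040 ÷ 15.999 = 0.051903 mol
Divide by the smallest (0.051903 mol): C 2.000, H 6.000, O 1.000
Empirical formula: C2H6O
Empirical-formula mass = 46.07 g/mol; 46 ÷ 46.07 ≈ 1, so the molecular formula is C2H6O.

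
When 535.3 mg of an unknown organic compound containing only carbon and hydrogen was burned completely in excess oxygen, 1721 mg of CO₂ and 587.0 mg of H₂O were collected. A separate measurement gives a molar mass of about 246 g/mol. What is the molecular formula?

mol C = 1.721 g CO₂ ÷ 44.009 g/mol = 0.039106 mol
mol H = 2 × 0.5870 g H₂O ÷ 18.015 g/mol = 0.065168 mol
Divide by the smallest (0.039106 mol): C 1.000, H 1.666
Multiplying each by 3 gives whole numbers: C 3.00, H 5.00
Empirical formula: C3H5
Empirical-formula mass = 41.07 g/mol; 246 ÷ 41.07 ≈ 6, so the molecular formula is C18H30.

C18H30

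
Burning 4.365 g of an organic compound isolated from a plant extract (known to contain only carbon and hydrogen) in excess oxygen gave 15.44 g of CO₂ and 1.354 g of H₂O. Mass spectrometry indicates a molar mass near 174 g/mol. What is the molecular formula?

mol C = 15.44 g CO₂ ÷ 44.009 g/mol = 0.35084 mol
mol H = 2 × 1.354 g H₂O ÷ 18.015 g/mol = 0.15032 mol
Divide by the smallest (0.15032 mol): C 2.334, H 1.000
Multiplying each by 3 gives whole numbers: C 7.00, H 3.00
Empirical formula: C7H3
Empirical-formula mass = 87.10 g/mol; 174 ÷ 87.10 ≈ 2, so the molecular formula is C14H6.

C14H6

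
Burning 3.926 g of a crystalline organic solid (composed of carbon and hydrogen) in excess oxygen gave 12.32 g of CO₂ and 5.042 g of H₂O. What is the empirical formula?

CH2

mol C = 12.32 g CO₂ ÷ 44.009 g/mol = 0.27994 mol
mol H = 2 × 5.042 g H₂O ÷ 18.015 g/mol = 0.55976 mol
Divide by the smallest (0.27994 mol): C 1.000, H 2.000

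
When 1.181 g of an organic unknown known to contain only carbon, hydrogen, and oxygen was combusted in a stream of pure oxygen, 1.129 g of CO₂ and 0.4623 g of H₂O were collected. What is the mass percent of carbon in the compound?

mol C = 1.129 g CO₂ ÷ 44.009 g/mol = 0.025654 mol
mol H = 2 × 0.4623 g H₂O ÷ 18.015 g/mol = 0.051324 mol
mass O = 1.181 − (0.30813 + 0.051734) = 0.82114 g → mol O = 0.82114 ÷ 15.999 = 0.051324 mol
mass % C = 0.30813 g ÷ 1.181 g × 100%

26.09%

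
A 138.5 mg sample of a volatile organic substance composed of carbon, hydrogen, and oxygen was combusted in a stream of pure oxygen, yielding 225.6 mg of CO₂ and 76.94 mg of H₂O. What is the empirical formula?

mol C = 0.2256 g CO₂ ÷ 44.009 g/mol = 0.0051262 mol
mol H = 2 × 0.07694 g H₂O ÷ 18.015 g/mol = 0.0085418 mol
mass O = 0.1385 − (0.061571 + 0.0086101) = 0.068319 g → mol O = 0.068319 ÷ 15.999 = 0.0042702 mol
Divide by the smallest (0.0042702 mol): C 1.200, H 2.000, O 1.000
Multiplying each by 5 gives whole numbers: C 6.00, H 10.00, O 5.00

C6H10O5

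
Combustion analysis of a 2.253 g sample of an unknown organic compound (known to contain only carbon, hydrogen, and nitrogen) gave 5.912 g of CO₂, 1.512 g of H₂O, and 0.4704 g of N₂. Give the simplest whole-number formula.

mol C = 5.912 g CO₂ ÷ 44.009 g/mol = 0.13434 mol
mol H = 2 × 1.512 g H₂O ÷ 18.015 g/mol = 0.16786 mol
mol N = 2 × 0.4704 g N₂ ÷ 28.014 g/mol = 0.033583 mol
Divide by the smallest (0.033583 mol): C 4.000, H 4.998, N 1.000

C4H5N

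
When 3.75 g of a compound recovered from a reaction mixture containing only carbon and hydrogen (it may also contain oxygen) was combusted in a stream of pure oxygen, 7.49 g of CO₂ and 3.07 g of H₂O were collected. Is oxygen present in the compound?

mol C = 7.49 g CO₂ ÷ 44.009 g/mol = 0.1702 mol
mol H = 2 × 3.07 g H₂O ÷ 18.015 g/mol = 0.3408 mol
C and H account for only 2.388 g of the 3.75 g sample; the remaining 1.362 g must be oxygen.

yes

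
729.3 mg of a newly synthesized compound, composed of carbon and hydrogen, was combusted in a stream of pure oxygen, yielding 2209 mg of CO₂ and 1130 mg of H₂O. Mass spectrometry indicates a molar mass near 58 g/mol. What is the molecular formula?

mol C = 2.209 g CO₂ ÷ 44.009 g/mol = 0.050194 mol
mol H = 2 × 1.130 g H₂O ÷ 18.015 g/mol = 0.12545 mol
Divide by the smallest (0.050194 mol): C 1.000, H 2.499
Multiplying each by 2 gives whole numbers: C 2.00, H 5.00
Empirical formula: C2H5
Empirical-formula mass = 29.06 g/mol; 58 ÷ 29.06 ≈ 2, so the molecular formula is C4H10.

C4H10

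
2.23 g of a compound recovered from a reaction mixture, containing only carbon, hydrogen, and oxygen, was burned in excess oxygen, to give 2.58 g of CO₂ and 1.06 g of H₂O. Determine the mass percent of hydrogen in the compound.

mol C = 2.58 g CO₂ ÷ 44.009 g/mol = 0.05862 mol
mol H = 2 × 1.06 g H₂O ÷ 18.015 g/mol = 0.1177 mol
mass O = 2.23 − (0.7041 + 0.1186) = 1.407 g → mol O = 1.407 ÷ 15.999 = 0.08796 mol
mass % H = 0.1186 g ÷ 2.23 g × 100%

5.3%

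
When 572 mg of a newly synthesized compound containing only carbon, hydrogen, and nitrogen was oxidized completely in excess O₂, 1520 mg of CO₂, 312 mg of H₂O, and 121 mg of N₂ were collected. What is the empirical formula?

C4H4N

mol C = 1.52 g CO₂ ÷ 44.009 g/mol = 0.03454 mol
mol H = 2 × 0.312 g H₂O ÷ 18.015 g/mol = 0.03464 mol
mol N = 2 × 0.121 g N₂ ÷ 28.014 g/mol = 0.008639 mol
Divide by the smallest (0.008639 mol): C 3.998, H 4.010, N 1.000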